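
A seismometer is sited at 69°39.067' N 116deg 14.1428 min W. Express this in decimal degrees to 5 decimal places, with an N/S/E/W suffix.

Lat: 69 + 39.067/60 = 69.651117
Lon: 14.1428′ = 0.235713°; total 116.235713

69.65112° N, 116.23571° W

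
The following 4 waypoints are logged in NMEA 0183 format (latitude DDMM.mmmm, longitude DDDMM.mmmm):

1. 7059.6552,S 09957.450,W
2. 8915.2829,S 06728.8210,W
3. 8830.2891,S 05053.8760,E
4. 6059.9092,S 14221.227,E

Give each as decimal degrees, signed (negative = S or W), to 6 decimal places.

1. -70.994253, -99.957500
2. -89.254715, -67.480350
3. -88.504818, 50.897933
4. -60.998487, 142.353783

Point 1:
  φ: degrees = first 2 digits = 70, minutes = 59.6552; 70 + 59.6552/60 = 70.9942533
  S → negative
  Longitude: degrees = first 3 digits = 99, minutes = 57.45; 99 + 57.45/60 = 99.9575000
  W → negative
Point 2:
  φ: split at 2 digits → 89° and 15.2829′; 89 + 15.2829/60 = 89.2547150
  hemisphere S, so the sign is −
  λ: split at 3 digits → 067° and 28.821′; 67 + 28.821/60 = 67.4803500
  W ⇒ negate
Point 3:
  φ: degrees = first 2 digits = 88, minutes = 30.2891; 88 + 30.2891/60 = 88.5048183
  hemisphere S, so the sign is −
  Longitude: degrees = first 3 digits = 50, minutes = 53.876; 50 + 53.876/60 = 50.8979333
  E → positive
Point 4:
  Latitude: split at 2 digits → 60° and 59.9092′; 60 + 59.9092/60 = 60.9984867
  hemisphere S, so the sign is −
  Lon: degrees = first 3 digits = 142, minutes = 21.227; 142 + 21.227/60 = 142.3537833
  E → positive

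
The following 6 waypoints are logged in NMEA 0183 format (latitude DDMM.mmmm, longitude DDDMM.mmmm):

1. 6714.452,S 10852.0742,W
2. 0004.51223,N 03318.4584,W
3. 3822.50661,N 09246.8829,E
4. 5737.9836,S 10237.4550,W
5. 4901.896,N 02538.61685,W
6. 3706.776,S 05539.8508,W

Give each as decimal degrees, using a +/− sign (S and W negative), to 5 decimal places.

1. -67.24087, -108.86790
2. 0.07520, -33.30764
3. 38.37511, 92.78138
4. -57.63306, -102.62425
5. 49.03160, -25.64361
6. -37.11293, -55.66418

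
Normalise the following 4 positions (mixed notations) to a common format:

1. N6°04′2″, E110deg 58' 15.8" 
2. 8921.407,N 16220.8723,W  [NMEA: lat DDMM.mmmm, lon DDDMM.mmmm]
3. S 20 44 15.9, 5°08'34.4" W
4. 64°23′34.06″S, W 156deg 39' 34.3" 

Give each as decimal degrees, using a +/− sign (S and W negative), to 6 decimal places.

Point 1:
  φ: 4′ + 2″ = 4.03333′; 6 + 4.03333/60 = 6.0672222
  N ⇒ keep positive
  Lon: 110 + 58/60 + 15.8/3600 = 110.9710556
  E → positive
Point 2:
  φ: split at 2 digits → 89° and 21.407′; 89 + 21.407/60 = 89.3567833
  N → positive
  Lon: split at 3 digits → 162° and 20.8723′; 162 + 20.8723/60 = 162.3478717
  hemisphere W, so the sign is −
Point 3:
  φ: 20° + 44/60 + 15.9/3600 = 20 + 0.733333 + 0.004417 = 20.7377500
  S → negative
  Longitude: 8′ + 34.4″ = 8.57333′; 5 + 8.57333/60 = 5.1428889
  W → negative
Point 4:
  Latitude: 64 + 23/60 + 34.06/3600 = 64.3927944
  S → negative
  λ: 156 + 39/60 + 34.3/3600 = 156.6595278
  hemisphere W, so the sign is −

1. 6.067222, 110.971056
2. 89.356783, -162.347872
3. -20.737750, -5.142889
4. -64.392794, -156.659528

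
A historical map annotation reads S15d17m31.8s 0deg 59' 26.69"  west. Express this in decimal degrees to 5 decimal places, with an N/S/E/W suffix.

15.29217° S, 0.99075° W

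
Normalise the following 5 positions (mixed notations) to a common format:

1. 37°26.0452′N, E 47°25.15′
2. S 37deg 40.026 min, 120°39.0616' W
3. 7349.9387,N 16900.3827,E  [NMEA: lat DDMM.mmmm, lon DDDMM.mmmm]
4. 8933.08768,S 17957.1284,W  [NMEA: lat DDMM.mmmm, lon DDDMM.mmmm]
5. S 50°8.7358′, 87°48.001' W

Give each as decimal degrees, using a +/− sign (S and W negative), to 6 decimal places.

Point 1:
  φ: 26.0452′ = 0.434087°; total 37.4340867
  N → positive
  Lon: 25.15′ = 0.419167°; total 47.4191667
  E ⇒ keep positive
Point 2:
  Lat: 37 + 40.026/60 = 37.6671000
  S → negative
  λ: 39.0616′ = 0.651027°; total 120.6510267
  W → negative
Point 3:
  φ: split at 2 digits → 73° and 49.9387′; 73 + 49.9387/60 = 73.8323117
  N ⇒ keep positive
  Lon: split at 3 digits → 169° and 0.3827′; 169 + 0.3827/60 = 169.0063783
  E ⇒ keep positive
Point 4:
  φ: split at 2 digits → 89° and 33.08768′; 89 + 33.08768/60 = 89.5514613
  hemisphere S, so the sign is −
  Lon: split at 3 digits → 179° and 57.1284′; 179 + 57.1284/60 = 179.9521400
  hemisphere W, so the sign is −
Point 5:
  Latitude: 8.7358′ = 0.145597°; total 50.1455967
  hemisphere S, so the sign is −
  λ: 48.001′ = 0.800017°; total 87.8000167
  W ⇒ negate

1. 37.434087, 47.419167
2. -37.667100, -120.651027
3. 73.832312, 169.006378
4. -89.551461, -179.952140
5. -50.145597, -87.800017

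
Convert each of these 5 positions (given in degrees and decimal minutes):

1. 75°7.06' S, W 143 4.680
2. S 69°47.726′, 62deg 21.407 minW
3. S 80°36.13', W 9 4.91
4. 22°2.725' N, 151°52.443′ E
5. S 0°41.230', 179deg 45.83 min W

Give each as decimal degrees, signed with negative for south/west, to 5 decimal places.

Point 1:
  φ: 7.06′ = 0.117667°; total 75.117667
  S → negative
  Longitude: 4.68′ = 0.078000°; total 143.078000
  W → negative
Point 2:
  φ: 69 + 47.726/60 = 69.795433
  S ⇒ negate
  λ: 62 + 21.407/60 = 62.356783
  W ⇒ negate
Point 3:
  Lat: 36.13′ = 0.602167°; total 80.602167
  S → negative
  Longitude: 4.91′ = 0.081833°; total 9.081833
  W ⇒ negate
Point 4:
  φ: 2.725′ = 0.045417°; total 22.045417
  N ⇒ keep positive
  λ: 151 + 52.443/60 = 151.874050
  E ⇒ keep positive
Point 5:
  φ: 41.23′ = 0.687167°; total 0.687167
  S → negative
  Lon: 179 + 45.83/60 = 179.763833
  hemisphere W, so the sign is −

1. -75.11767, -143.07800
2. -69.79543, -62.35678
3. -80.60217, -9.08183
4. 22.04542, 151.87405
5. -0.68717, -179.76383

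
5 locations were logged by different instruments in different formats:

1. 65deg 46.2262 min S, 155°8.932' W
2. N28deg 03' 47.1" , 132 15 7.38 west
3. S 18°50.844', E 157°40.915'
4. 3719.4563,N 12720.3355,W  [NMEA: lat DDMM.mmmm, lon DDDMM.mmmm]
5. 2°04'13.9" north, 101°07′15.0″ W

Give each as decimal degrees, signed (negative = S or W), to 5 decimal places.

Point 1:
  Lat: 46.2262′ = 0.770437°; total 65.770437
  S ⇒ negate
  λ: 8.932′ = 0.148867°; total 155.148867
  W ⇒ negate
Point 2:
  Lat: 3′ + 47.1″ = 3.78500′; 28 + 3.78500/60 = 28.063083
  N → positive
  λ: 15′ + 7.38″ = 15.12300′; 132 + 15.12300/60 = 132.252050
  W ⇒ negate
Point 3:
  Latitude: 18 + 50.844/60 = 18.847400
  S → negative
  Lon: 157 + 40.915/60 = 157.681917
  E → positive
Point 4:
  Latitude: degrees = first 2 digits = 37, minutes = 19.4563; 37 + 19.4563/60 = 37.324272
  N ⇒ keep positive
  λ: degrees = first 3 digits = 127, minutes = 20.3355; 127 + 20.3355/60 = 127.338925
  W ⇒ negate
Point 5:
  φ: 4′ + 13.9″ = 4.23167′; 2 + 4.23167/60 = 2.070528
  N → positive
  Longitude: 101° + 7/60 + 15/3600 = 101 + 0.116667 + 0.004167 = 101.120833
  W → negative

1. -65.77044, -155.14887
2. 28.06308, -132.25205
3. -18.84740, 157.68192
4. 37.32427, -127.33893
5. 2.07053, -101.12083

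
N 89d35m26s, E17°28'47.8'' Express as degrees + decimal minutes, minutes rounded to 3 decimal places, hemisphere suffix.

89° 35.433′ N, 17° 28.797′ E

φ: seconds/60 = 0.43333; minutes = 35 + 0.43333 = 35.43333
Lon: seconds/60 = 0.79667; minutes = 28 + 0.79667 = 28.79667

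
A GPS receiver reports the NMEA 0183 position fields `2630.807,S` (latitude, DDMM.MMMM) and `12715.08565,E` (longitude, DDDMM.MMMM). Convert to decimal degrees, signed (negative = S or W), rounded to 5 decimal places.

-26.51345, 127.25143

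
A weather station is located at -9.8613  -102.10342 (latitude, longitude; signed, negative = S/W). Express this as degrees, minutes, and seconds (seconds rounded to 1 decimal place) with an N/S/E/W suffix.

Latitude is negative → S; |value| = 9.861300
φ: 0.861300° → 51.67800′; 0.67800 × 60 = 40.680″
Longitude is negative → W; |value| = 102.103420
λ: whole degrees 102; 6.20520′ → 6′ and 12.312″

9°51′40.7″ S, 102°06′12.3″ W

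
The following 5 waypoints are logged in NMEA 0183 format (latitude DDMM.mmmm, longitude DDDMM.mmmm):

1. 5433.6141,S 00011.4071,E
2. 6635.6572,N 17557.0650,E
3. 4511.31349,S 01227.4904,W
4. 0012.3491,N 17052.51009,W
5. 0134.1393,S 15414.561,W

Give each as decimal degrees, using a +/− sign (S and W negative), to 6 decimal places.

1. -54.560235, 0.190118
2. 66.594287, 175.951083
3. -45.188558, -12.458173
4. 0.205818, -170.875168
5. -1.568988, -154.242683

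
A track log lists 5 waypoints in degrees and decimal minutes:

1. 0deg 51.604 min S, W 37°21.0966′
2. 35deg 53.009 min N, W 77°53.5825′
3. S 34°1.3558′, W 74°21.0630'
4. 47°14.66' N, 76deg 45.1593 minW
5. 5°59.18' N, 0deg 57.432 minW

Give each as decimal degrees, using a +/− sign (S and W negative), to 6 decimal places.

Point 1:
  Lat: 51.604′ = 0.860067°; total 0.8600667
  S ⇒ negate
  Longitude: 21.0966′ = 0.351610°; total 37.3516100
  hemisphere W, so the sign is −
Point 2:
  Lat: 53.009′ = 0.883483°; total 35.8834833
  N → positive
  Lon: 53.5825′ = 0.893042°; total 77.8930417
  W ⇒ negate
Point 3:
  Latitude: 34 + 1.3558/60 = 34.0225967
  S → negative
  Lon: 74 + 21.063/60 = 74.3510500
  hemisphere W, so the sign is −
Point 4:
  Lat: 47 + 14.66/60 = 47.2443333
  N → positive
  λ: 76 + 45.1593/60 = 76.7526550
  W ⇒ negate
Point 5:
  Lat: 5 + 59.18/60 = 5.9863333
  N → positive
  Longitude: 0 + 57.432/60 = 0.9572000
  hemisphere W, so the sign is −

1. -0.860067, -37.351610
2. 35.883483, -77.893042
3. -34.022597, -74.351050
4. 47.244333, -76.752655
5. 5.986333, -0.957200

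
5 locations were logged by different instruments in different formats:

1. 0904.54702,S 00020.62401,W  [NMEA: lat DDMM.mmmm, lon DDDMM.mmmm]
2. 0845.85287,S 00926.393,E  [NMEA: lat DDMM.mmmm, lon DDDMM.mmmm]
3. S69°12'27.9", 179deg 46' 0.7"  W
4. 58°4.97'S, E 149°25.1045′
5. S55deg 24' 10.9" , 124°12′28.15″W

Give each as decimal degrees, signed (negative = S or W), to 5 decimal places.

1. -9.07578, -0.34373
2. -8.76421, 9.43988
3. -69.20775, -179.76686
4. -58.08283, 149.41841
5. -55.40303, -124.20782

Point 1:
  Latitude: split at 2 digits → 09° and 4.54702′; 9 + 4.54702/60 = 9.075784
  S → negative
  λ: split at 3 digits → 000° and 20.62401′; 0 + 20.62401/60 = 0.343734
  W → negative
Point 2:
  φ: split at 2 digits → 08° and 45.85287′; 8 + 45.85287/60 = 8.764215
  S → negative
  Lon: split at 3 digits → 009° and 26.393′; 9 + 26.393/60 = 9.439883
  E → positive
Point 3:
  Latitude: 69 + 12/60 + 27.9/3600 = 69.207750
  S → negative
  Lon: 46′ + 0.7″ = 46.01167′; 179 + 46.01167/60 = 179.766861
  hemisphere W, so the sign is −
Point 4:
  φ: 4.97′ = 0.082833°; total 58.082833
  S ⇒ negate
  λ: 149 + 25.1045/60 = 149.418408
  E ⇒ keep positive
Point 5:
  Latitude: 24′ + 10.9″ = 24.18167′; 55 + 24.18167/60 = 55.403028
  S → negative
  λ: 124° + 12/60 + 28.15/3600 = 124 + 0.200000 + 0.007819 = 124.207819
  W → negative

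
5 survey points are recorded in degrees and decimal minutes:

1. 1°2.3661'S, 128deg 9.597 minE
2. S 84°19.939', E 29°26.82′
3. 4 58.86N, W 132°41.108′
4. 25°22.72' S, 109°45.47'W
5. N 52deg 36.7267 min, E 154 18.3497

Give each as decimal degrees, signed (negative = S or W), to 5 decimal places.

1. -1.03944, 128.15995
2. -84.33232, 29.44700
3. 4.98100, -132.68513
4. -25.37867, -109.75783
5. 52.61211, 154.30583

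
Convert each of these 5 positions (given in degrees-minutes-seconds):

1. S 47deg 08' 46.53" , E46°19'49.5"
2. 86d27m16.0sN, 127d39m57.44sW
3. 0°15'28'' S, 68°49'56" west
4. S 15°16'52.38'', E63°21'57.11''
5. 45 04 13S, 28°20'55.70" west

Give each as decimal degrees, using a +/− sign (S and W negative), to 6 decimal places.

1. -47.146258, 46.330417
2. 86.454444, -127.665956
3. -0.257778, -68.832222
4. -15.281217, 63.365864
5. -45.070278, -28.348806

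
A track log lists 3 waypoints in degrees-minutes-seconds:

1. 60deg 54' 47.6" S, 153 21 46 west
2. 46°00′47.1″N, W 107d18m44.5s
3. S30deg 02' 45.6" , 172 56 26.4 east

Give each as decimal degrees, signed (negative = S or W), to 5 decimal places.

1. -60.91322, -153.36278
2. 46.01308, -107.31236
3. -30.04600, 172.94067

Point 1:
  Lat: 54′ + 47.6″ = 54.79333′; 60 + 54.79333/60 = 60.913222
  S → negative
  Longitude: 21′ + 46″ = 21.76667′; 153 + 21.76667/60 = 153.362778
  W → negative
Point 2:
  Lat: 46° + 0/60 + 47.1/3600 = 46 + 0.000000 + 0.013083 = 46.013083
  N ⇒ keep positive
  Longitude: 107 + 18/60 + 44.5/3600 = 107.312361
  W → negative
Point 3:
  φ: 30 + 2/60 + 45.6/3600 = 30.046000
  hemisphere S, so the sign is −
  λ: 172 + 56/60 + 26.4/3600 = 172.940667
  E → positive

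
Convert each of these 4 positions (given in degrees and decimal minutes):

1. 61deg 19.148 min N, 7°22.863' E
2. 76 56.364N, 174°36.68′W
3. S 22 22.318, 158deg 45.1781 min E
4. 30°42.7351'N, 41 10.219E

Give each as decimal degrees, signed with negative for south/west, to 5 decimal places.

1. 61.31913, 7.38105
2. 76.93940, -174.61133
3. -22.37197, 158.75297
4. 30.71225, 41.17032

Point 1:
  φ: 19.148′ = 0.319133°; total 61.319133
  N → positive
  λ: 7 + 22.863/60 = 7.381050
  E ⇒ keep positive
Point 2:
  φ: 56.364′ = 0.939400°; total 76.939400
  N ⇒ keep positive
  Longitude: 174 + 36.68/60 = 174.611333
  W ⇒ negate
Point 3:
  Lat: 22 + 22.318/60 = 22.371967
  hemisphere S, so the sign is −
  Lon: 45.1781′ = 0.752968°; total 158.752968
  E ⇒ keep positive
Point 4:
  Lat: 30 + 42.7351/60 = 30.712252
  N ⇒ keep positive
  Lon: 41 + 10.219/60 = 41.170317
  E ⇒ keep positive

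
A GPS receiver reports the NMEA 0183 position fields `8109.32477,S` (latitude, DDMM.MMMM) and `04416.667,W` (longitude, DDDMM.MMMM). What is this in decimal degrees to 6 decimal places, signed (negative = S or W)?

-81.155413, -44.277783

Latitude: split at 2 digits → 81° and 9.32477′; 81 + 9.32477/60 = 81.1554128
S ⇒ negate
Lon: split at 3 digits → 044° and 16.667′; 44 + 16.667/60 = 44.2777833
W ⇒ negate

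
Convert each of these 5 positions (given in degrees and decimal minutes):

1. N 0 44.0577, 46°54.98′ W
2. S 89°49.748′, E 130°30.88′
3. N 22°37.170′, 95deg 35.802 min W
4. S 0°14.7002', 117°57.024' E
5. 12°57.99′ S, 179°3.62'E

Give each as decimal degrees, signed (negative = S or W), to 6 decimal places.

Point 1:
  Latitude: 0 + 44.0577/60 = 0.7342950
  N ⇒ keep positive
  Lon: 46 + 54.98/60 = 46.9163333
  W ⇒ negate
Point 2:
  Lat: 49.748′ = 0.829133°; total 89.8291333
  S → negative
  λ: 130 + 30.88/60 = 130.5146667
  E ⇒ keep positive
Point 3:
  φ: 22 + 37.17/60 = 22.6195000
  N ⇒ keep positive
  Longitude: 35.802′ = 0.596700°; total 95.5967000
  W → negative
Point 4:
  Latitude: 0 + 14.7002/60 = 0.2450033
  S ⇒ negate
  Lon: 57.024′ = 0.950400°; total 117.9504000
  E ⇒ keep positive
Point 5:
  Lat: 57.99′ = 0.966500°; total 12.9665000
  hemisphere S, so the sign is −
  λ: 3.62′ = 0.060333°; total 179.0603333
  E → positive

1. 0.734295, -46.916333
2. -89.829133, 130.514667
3. 22.619500, -95.596700
4. -0.245003, 117.950400
5. -12.966500, 179.060333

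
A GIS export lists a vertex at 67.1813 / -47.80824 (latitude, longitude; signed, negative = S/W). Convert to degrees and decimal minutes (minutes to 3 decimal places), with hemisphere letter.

67° 10.878′ N, 47° 48.494′ W

Lat: 67° + 0.181300 × 60 = 67° 10.87800′
Longitude is negative → W; |value| = 47.808240
Longitude: minutes = (47.808240 − 47) × 60 = 48.49440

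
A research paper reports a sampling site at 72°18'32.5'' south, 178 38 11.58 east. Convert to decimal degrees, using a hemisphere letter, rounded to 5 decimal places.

72.30903° S, 178.63655° E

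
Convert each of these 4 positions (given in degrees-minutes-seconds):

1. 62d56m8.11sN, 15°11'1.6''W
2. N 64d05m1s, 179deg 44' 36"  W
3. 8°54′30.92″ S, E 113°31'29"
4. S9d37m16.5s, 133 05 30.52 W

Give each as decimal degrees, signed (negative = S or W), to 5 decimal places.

Point 1:
  Lat: 62 + 56/60 + 8.11/3600 = 62.935586
  N → positive
  Longitude: 15° + 11/60 + 1.6/3600 = 15 + 0.183333 + 0.000444 = 15.183778
  W ⇒ negate
Point 2:
  Lat: 5′ + 1″ = 5.01667′; 64 + 5.01667/60 = 64.083611
  N → positive
  λ: 179 + 44/60 + 36/3600 = 179.743333
  hemisphere W, so the sign is −
Point 3:
  Lat: 8 + 54/60 + 30.92/3600 = 8.908589
  S ⇒ negate
  λ: 113° + 31/60 + 29/3600 = 113 + 0.516667 + 0.008056 = 113.524722
  E ⇒ keep positive
Point 4:
  Latitude: 37′ + 16.5″ = 37.27500′; 9 + 37.27500/60 = 9.621250
  S → negative
  λ: 5′ + 30.52″ = 5.50867′; 133 + 5.50867/60 = 133.091811
  W → negative

1. 62.93559, -15.18378
2. 64.08361, -179.74333
3. -8.90859, 113.52472
4. -9.62125, -133.09181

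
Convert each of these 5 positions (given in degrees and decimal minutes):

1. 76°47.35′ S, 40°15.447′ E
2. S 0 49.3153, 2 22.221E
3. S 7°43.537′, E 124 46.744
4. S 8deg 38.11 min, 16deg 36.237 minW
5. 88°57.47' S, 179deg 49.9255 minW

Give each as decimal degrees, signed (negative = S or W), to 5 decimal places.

Point 1:
  Latitude: 47.35′ = 0.789167°; total 76.789167
  S → negative
  Lon: 15.447′ = 0.257450°; total 40.257450
  E → positive
Point 2:
  Lat: 0 + 49.3153/60 = 0.821922
  hemisphere S, so the sign is −
  Longitude: 2 + 22.221/60 = 2.370350
  E → positive
Point 3:
  Latitude: 43.537′ = 0.725617°; total 7.725617
  S → negative
  λ: 46.744′ = 0.779067°; total 124.779067
  E ⇒ keep positive
Point 4:
  φ: 8 + 38.11/60 = 8.635167
  S ⇒ negate
  λ: 16 + 36.237/60 = 16.603950
  W → negative
Point 5:
  Latitude: 57.47′ = 0.957833°; total 88.957833
  S ⇒ negate
  λ: 49.9255′ = 0.832092°; total 179.832092
  W ⇒ negate

1. -76.78917, 40.25745
2. -0.82192, 2.37035
3. -7.72562, 124.77907
4. -8.63517, -16.60395
5. -88.95783, -179.83209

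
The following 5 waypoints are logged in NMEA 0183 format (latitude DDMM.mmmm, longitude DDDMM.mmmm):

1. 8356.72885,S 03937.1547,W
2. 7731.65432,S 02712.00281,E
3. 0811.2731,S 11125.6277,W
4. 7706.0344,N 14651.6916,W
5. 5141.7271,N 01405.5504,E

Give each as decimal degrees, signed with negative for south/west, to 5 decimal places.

1. -83.94548, -39.61925
2. -77.52757, 27.20005
3. -8.18789, -111.42713
4. 77.10057, -146.86153
5. 51.69545, 14.09251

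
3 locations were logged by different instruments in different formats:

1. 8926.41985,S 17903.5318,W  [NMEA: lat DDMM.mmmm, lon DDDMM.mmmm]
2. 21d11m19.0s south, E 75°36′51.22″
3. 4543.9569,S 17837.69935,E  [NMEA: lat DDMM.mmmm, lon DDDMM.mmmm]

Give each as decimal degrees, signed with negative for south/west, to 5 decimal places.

1. -89.44033, -179.05886
2. -21.18861, 75.61423
3. -45.73262, 178.62832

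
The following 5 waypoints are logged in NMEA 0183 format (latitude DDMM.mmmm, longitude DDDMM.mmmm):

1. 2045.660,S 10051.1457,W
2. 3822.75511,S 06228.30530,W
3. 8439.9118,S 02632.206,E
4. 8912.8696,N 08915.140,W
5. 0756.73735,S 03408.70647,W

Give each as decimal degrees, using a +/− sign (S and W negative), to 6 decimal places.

1. -20.761000, -100.852428
2. -38.379252, -62.471755
3. -84.665197, 26.536767
4. 89.214493, -89.252333
5. -7.945623, -34.145108

Point 1:
  φ: split at 2 digits → 20° and 45.66′; 20 + 45.66/60 = 20.7610000
  S ⇒ negate
  Longitude: degrees = first 3 digits = 100, minutes = 51.1457; 100 + 51.1457/60 = 100.8524283
  hemisphere W, so the sign is −
Point 2:
  φ: degrees = first 2 digits = 38, minutes = 22.75511; 38 + 22.75511/60 = 38.3792518
  S → negative
  Lon: degrees = first 3 digits = 62, minutes = 28.3053; 62 + 28.3053/60 = 62.4717550
  W ⇒ negate
Point 3:
  φ: degrees = first 2 digits = 84, minutes = 39.9118; 84 + 39.9118/60 = 84.6651967
  hemisphere S, so the sign is −
  Lon: split at 3 digits → 026° and 32.206′; 26 + 32.206/60 = 26.5367667
  E → positive
Point 4:
  φ: split at 2 digits → 89° and 12.8696′; 89 + 12.8696/60 = 89.2144933
  N → positive
  λ: degrees = first 3 digits = 89, minutes = 15.14; 89 + 15.14/60 = 89.2523333
  W → negative
Point 5:
  φ: degrees = first 2 digits = 7, minutes = 56.73735; 7 + 56.73735/60 = 7.9456225
  hemisphere S, so the sign is −
  Longitude: split at 3 digits → 034° and 8.70647′; 34 + 8.70647/60 = 34.1451078
  W ⇒ negate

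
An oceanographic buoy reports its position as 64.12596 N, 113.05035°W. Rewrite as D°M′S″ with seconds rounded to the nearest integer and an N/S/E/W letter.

64°07′33″ N, 113°03′1″ W

Lat: 0.125960 × 60 = 7.55760′ → 7′, remainder × 60 = 33.46″
λ: 0.050350 × 60 = 3.02100′ → 3′, remainder × 60 = 1.26″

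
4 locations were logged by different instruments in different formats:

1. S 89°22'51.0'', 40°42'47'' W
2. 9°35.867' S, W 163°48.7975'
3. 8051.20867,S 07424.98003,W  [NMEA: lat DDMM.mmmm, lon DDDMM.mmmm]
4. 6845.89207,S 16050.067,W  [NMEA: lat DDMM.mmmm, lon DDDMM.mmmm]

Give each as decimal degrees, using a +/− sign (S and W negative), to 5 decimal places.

1. -89.38083, -40.71306
2. -9.59778, -163.81329
3. -80.85348, -74.41633
4. -68.76487, -160.83445

Point 1:
  Latitude: 89 + 22/60 + 51/3600 = 89.380833
  S → negative
  λ: 40 + 42/60 + 47/3600 = 40.713056
  hemisphere W, so the sign is −
Point 2:
  Latitude: 35.867′ = 0.597783°; total 9.597783
  hemisphere S, so the sign is −
  λ: 163 + 48.7975/60 = 163.813292
  W → negative
Point 3:
  Lat: degrees = first 2 digits = 80, minutes = 51.20867; 80 + 51.20867/60 = 80.853478
  S ⇒ negate
  λ: split at 3 digits → 074° and 24.98003′; 74 + 24.98003/60 = 74.416334
  W ⇒ negate
Point 4:
  Latitude: split at 2 digits → 68° and 45.89207′; 68 + 45.89207/60 = 68.764868
  S → negative
  λ: degrees = first 3 digits = 160, minutes = 50.067; 160 + 50.067/60 = 160.834450
  W ⇒ negate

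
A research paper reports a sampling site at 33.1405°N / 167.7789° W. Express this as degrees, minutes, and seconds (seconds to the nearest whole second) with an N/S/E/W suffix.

33°08′26″ N, 167°46′44″ W

φ: 0.140500° → 8.43000′; 0.43000 × 60 = 25.80″
λ: 0.778900° → 46.73400′; 0.73400 × 60 = 44.04″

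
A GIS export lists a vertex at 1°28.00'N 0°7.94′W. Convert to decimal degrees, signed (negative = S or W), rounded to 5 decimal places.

Latitude: 1 + 28/60 = 1.466667
N ⇒ keep positive
λ: 0 + 7.94/60 = 0.132333
W ⇒ negate

1.46667, -0.13233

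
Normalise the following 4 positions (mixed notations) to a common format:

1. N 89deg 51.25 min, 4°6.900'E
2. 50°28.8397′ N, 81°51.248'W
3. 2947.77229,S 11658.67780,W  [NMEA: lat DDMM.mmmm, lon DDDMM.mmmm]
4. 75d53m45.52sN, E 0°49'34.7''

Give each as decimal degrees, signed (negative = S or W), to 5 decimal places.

1. 89.85417, 4.11500
2. 50.48066, -81.85413
3. -29.79620, -116.97796
4. 75.89598, 0.82631

Point 1:
  Lat: 89 + 51.25/60 = 89.854167
  N → positive
  Lon: 6.9′ = 0.115000°; total 4.115000
  E → positive
Point 2:
  φ: 28.8397′ = 0.480662°; total 50.480662
  N → positive
  Longitude: 51.248′ = 0.854133°; total 81.854133
  W ⇒ negate
Point 3:
  Lat: degrees = first 2 digits = 29, minutes = 47.77229; 29 + 47.77229/60 = 29.796205
  S ⇒ negate
  Longitude: split at 3 digits → 116° and 58.6778′; 116 + 58.6778/60 = 116.977963
  W → negative
Point 4:
  Latitude: 53′ + 45.52″ = 53.75867′; 75 + 53.75867/60 = 75.895978
  N → positive
  Longitude: 49′ + 34.7″ = 49.57833′; 0 + 49.57833/60 = 0.826306
  E → positive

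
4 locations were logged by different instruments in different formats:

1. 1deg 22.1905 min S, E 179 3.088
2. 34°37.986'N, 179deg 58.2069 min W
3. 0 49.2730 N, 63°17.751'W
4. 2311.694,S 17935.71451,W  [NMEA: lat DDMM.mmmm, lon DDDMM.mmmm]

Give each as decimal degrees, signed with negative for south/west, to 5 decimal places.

1. -1.36984, 179.05147
2. 34.63310, -179.97012
3. 0.82122, -63.29585
4. -23.19490, -179.59524

Point 1:
  Latitude: 1 + 22.1905/60 = 1.369842
  S ⇒ negate
  Longitude: 179 + 3.088/60 = 179.051467
  E ⇒ keep positive
Point 2:
  Lat: 37.986′ = 0.633100°; total 34.633100
  N ⇒ keep positive
  λ: 58.2069′ = 0.970115°; total 179.970115
  hemisphere W, so the sign is −
Point 3:
  Latitude: 0 + 49.273/60 = 0.821217
  N → positive
  Lon: 17.751′ = 0.295850°; total 63.295850
  W ⇒ negate
Point 4:
  Lat: degrees = first 2 digits = 23, minutes = 11.694; 23 + 11.694/60 = 23.194900
  S ⇒ negate
  Lon: split at 3 digits → 179° and 35.71451′; 179 + 35.71451/60 = 179.595242
  W ⇒ negate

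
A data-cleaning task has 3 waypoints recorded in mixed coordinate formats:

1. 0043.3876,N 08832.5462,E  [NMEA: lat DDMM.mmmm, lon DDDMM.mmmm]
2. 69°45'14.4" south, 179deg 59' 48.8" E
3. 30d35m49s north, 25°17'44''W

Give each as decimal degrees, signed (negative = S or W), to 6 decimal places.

1. 0.723127, 88.542437
2. -69.754000, 179.996889
3. 30.596944, -25.295556

Point 1:
  φ: split at 2 digits → 00° and 43.3876′; 0 + 43.3876/60 = 0.7231267
  N → positive
  Lon: degrees = first 3 digits = 88, minutes = 32.5462; 88 + 32.5462/60 = 88.5424367
  E ⇒ keep positive
Point 2:
  Lat: 69° + 45/60 + 14.4/3600 = 69 + 0.750000 + 0.004000 = 69.7540000
  S ⇒ negate
  λ: 179 + 59/60 + 48.8/3600 = 179.9968889
  E ⇒ keep positive
Point 3:
  φ: 30° + 35/60 + 49/3600 = 30 + 0.583333 + 0.013611 = 30.5969444
  N ⇒ keep positive
  Longitude: 25° + 17/60 + 44/3600 = 25 + 0.283333 + 0.012222 = 25.2955556
  W ⇒ negate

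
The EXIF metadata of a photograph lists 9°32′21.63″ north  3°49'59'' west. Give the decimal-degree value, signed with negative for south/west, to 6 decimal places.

Latitude: 9 + 32/60 + 21.63/3600 = 9.5393417
N → positive
Longitude: 3° + 49/60 + 59/3600 = 3 + 0.816667 + 0.016389 = 3.8330556
W → negative

9.539342, -3.833056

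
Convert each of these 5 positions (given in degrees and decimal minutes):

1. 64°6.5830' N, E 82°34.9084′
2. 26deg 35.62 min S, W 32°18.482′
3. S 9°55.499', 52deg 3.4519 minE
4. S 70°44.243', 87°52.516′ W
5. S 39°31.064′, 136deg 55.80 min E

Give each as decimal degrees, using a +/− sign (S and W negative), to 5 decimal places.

1. 64.10972, 82.58181
2. -26.59367, -32.30803
3. -9.92498, 52.05753
4. -70.73738, -87.87527
5. -39.51773, 136.93000

Point 1:
  φ: 6.583′ = 0.109717°; total 64.109717
  N ⇒ keep positive
  λ: 82 + 34.9084/60 = 82.581807
  E → positive
Point 2:
  Latitude: 26 + 35.62/60 = 26.593667
  S ⇒ negate
  Longitude: 18.482′ = 0.308033°; total 32.308033
  W ⇒ negate
Point 3:
  φ: 9 + 55.499/60 = 9.924983
  hemisphere S, so the sign is −
  Lon: 52 + 3.4519/60 = 52.057532
  E → positive
Point 4:
  Latitude: 70 + 44.243/60 = 70.737383
  hemisphere S, so the sign is −
  Longitude: 52.516′ = 0.875267°; total 87.875267
  W → negative
Point 5:
  Lat: 39 + 31.064/60 = 39.517733
  S ⇒ negate
  Lon: 136 + 55.8/60 = 136.930000
  E ⇒ keep positive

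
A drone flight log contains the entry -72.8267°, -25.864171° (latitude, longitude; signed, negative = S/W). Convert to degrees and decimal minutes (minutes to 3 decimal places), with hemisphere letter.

72° 49.602′ S, 25° 51.850′ W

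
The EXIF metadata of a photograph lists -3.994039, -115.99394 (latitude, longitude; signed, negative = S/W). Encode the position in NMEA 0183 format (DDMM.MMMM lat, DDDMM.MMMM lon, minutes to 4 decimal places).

Latitude is negative → S; |value| = 3.994039
Latitude: minutes = (3.994039 − 3) × 60 = 59.642340
Longitude is negative → W; |value| = 115.993940
Lon: 115° + 0.993940 × 60 = 115° 59.636400′

0359.6423,S / 11559.6364,W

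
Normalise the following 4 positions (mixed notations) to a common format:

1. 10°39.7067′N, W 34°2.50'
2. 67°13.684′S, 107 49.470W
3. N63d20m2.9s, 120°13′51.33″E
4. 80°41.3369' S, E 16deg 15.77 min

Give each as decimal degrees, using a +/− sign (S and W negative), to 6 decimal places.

Point 1:
  Latitude: 10 + 39.7067/60 = 10.6617783
  N → positive
  Lon: 34 + 2.5/60 = 34.0416667
  W ⇒ negate
Point 2:
  Latitude: 67 + 13.684/60 = 67.2280667
  S → negative
  λ: 49.47′ = 0.824500°; total 107.8245000
  hemisphere W, so the sign is −
Point 3:
  φ: 63° + 20/60 + 2.9/3600 = 63 + 0.333333 + 0.000806 = 63.3341389
  N → positive
  λ: 13′ + 51.33″ = 13.85550′; 120 + 13.85550/60 = 120.2309250
  E → positive
Point 4:
  Latitude: 41.3369′ = 0.688948°; total 80.6889483
  S ⇒ negate
  Longitude: 16 + 15.77/60 = 16.2628333
  E ⇒ keep positive

1. 10.661778, -34.041667
2. -67.228067, -107.824500
3. 63.334139, 120.230925
4. -80.688948, 16.262833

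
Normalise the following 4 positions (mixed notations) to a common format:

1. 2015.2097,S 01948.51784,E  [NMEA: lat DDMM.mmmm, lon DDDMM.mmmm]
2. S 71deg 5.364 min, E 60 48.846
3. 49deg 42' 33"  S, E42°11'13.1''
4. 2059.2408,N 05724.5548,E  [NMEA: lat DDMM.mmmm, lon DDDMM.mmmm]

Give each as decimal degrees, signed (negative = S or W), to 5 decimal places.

Point 1:
  Latitude: split at 2 digits → 20° and 15.2097′; 20 + 15.2097/60 = 20.253495
  S → negative
  Lon: split at 3 digits → 019° and 48.51784′; 19 + 48.51784/60 = 19.808631
  E → positive
Point 2:
  Lat: 71 + 5.364/60 = 71.089400
  hemisphere S, so the sign is −
  λ: 60 + 48.846/60 = 60.814100
  E → positive
Point 3:
  Latitude: 49° + 42/60 + 33/3600 = 49 + 0.700000 + 0.009167 = 49.709167
  S → negative
  Longitude: 11′ + 13.1″ = 11.21833′; 42 + 11.21833/60 = 42.186972
  E → positive
Point 4:
  φ: degrees = first 2 digits = 20, minutes = 59.2408; 20 + 59.2408/60 = 20.987347
  N ⇒ keep positive
  λ: degrees = first 3 digits = 57, minutes = 24.5548; 57 + 24.5548/60 = 57.409247
  E → positive

1. -20.25350, 19.80863
2. -71.08940, 60.81410
3. -49.70917, 42.18697
4. 20.98735, 57.40925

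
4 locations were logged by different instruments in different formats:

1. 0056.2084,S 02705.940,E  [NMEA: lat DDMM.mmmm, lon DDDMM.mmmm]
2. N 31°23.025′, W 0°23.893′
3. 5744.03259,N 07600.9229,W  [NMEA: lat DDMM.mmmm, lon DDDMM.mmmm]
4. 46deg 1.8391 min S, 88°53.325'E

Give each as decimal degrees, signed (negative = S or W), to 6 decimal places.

1. -0.936807, 27.099000
2. 31.383750, -0.398217
3. 57.733877, -76.015382
4. -46.030652, 88.888750

Point 1:
  φ: split at 2 digits → 00° and 56.2084′; 0 + 56.2084/60 = 0.9368067
  S ⇒ negate
  Lon: degrees = first 3 digits = 27, minutes = 5.94; 27 + 5.94/60 = 27.0990000
  E ⇒ keep positive
Point 2:
  φ: 31 + 23.025/60 = 31.3837500
  N → positive
  Lon: 0 + 23.893/60 = 0.3982167
  W → negative
Point 3:
  Latitude: split at 2 digits → 57° and 44.03259′; 57 + 44.03259/60 = 57.7338765
  N ⇒ keep positive
  λ: degrees = first 3 digits = 76, minutes = 0.9229; 76 + 0.9229/60 = 76.0153817
  hemisphere W, so the sign is −
Point 4:
  Latitude: 1.8391′ = 0.030652°; total 46.0306517
  S ⇒ negate
  λ: 88 + 53.325/60 = 88.8887500
  E → positive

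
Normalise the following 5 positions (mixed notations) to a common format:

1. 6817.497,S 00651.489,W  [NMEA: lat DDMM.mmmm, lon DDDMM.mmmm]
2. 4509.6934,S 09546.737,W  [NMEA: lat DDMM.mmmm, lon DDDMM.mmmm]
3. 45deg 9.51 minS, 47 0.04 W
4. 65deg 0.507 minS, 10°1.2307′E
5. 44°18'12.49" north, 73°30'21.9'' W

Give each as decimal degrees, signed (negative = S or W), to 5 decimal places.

1. -68.29162, -6.85815
2. -45.16156, -95.77895
3. -45.15850, -47.00067
4. -65.00845, 10.02051
5. 44.30347, -73.50608

Point 1:
  Latitude: split at 2 digits → 68° and 17.497′; 68 + 17.497/60 = 68.291617
  hemisphere S, so the sign is −
  Lon: split at 3 digits → 006° and 51.489′; 6 + 51.489/60 = 6.858150
  W ⇒ negate
Point 2:
  Latitude: split at 2 digits → 45° and 9.6934′; 45 + 9.6934/60 = 45.161557
  hemisphere S, so the sign is −
  Longitude: split at 3 digits → 095° and 46.737′; 95 + 46.737/60 = 95.778950
  hemisphere W, so the sign is −
Point 3:
  φ: 9.51′ = 0.158500°; total 45.158500
  hemisphere S, so the sign is −
  Longitude: 47 + 0.04/60 = 47.000667
  W ⇒ negate
Point 4:
  Latitude: 65 + 0.507/60 = 65.008450
  hemisphere S, so the sign is −
  Longitude: 1.2307′ = 0.020512°; total 10.020512
  E ⇒ keep positive
Point 5:
  Lat: 44 + 18/60 + 12.49/3600 = 44.303469
  N ⇒ keep positive
  Lon: 73° + 30/60 + 21.9/3600 = 73 + 0.500000 + 0.006083 = 73.506083
  W ⇒ negate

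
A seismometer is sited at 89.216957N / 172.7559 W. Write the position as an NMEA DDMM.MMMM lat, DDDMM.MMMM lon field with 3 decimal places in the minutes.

8913.017,N / 17245.354,W

Lat: minutes = (89.216957 − 89) × 60 = 13.01742
Longitude: minutes = (172.755900 − 172) × 60 = 45.35400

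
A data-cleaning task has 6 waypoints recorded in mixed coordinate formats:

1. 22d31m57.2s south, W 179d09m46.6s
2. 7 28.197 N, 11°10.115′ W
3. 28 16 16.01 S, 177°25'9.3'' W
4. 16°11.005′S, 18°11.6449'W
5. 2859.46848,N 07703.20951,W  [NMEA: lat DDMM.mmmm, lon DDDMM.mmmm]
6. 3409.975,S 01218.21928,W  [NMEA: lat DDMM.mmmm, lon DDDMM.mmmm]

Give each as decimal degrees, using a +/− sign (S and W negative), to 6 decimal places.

1. -22.532556, -179.162944
2. 7.469950, -11.168583
3. -28.271114, -177.419250
4. -16.183417, -18.194082
5. 28.991141, -77.053492
6. -34.166250, -12.303655

Point 1:
  Latitude: 22 + 31/60 + 57.2/3600 = 22.5325556
  S → negative
  Longitude: 179 + 9/60 + 46.6/3600 = 179.1629444
  hemisphere W, so the sign is −
Point 2:
  φ: 28.197′ = 0.469950°; total 7.4699500
  N → positive
  Longitude: 11 + 10.115/60 = 11.1685833
  hemisphere W, so the sign is −
Point 3:
  φ: 28 + 16/60 + 16.01/3600 = 28.2711139
  S → negative
  λ: 177° + 25/60 + 9.3/3600 = 177 + 0.416667 + 0.002583 = 177.4192500
  hemisphere W, so the sign is −
Point 4:
  φ: 16 + 11.005/60 = 16.1834167
  S ⇒ negate
  λ: 18 + 11.6449/60 = 18.1940817
  W ⇒ negate
Point 5:
  φ: split at 2 digits → 28° and 59.46848′; 28 + 59.46848/60 = 28.9911413
  N → positive
  Longitude: degrees = first 3 digits = 77, minutes = 3.20951; 77 + 3.20951/60 = 77.0534918
  W → negative
Point 6:
  Lat: split at 2 digits → 34° and 9.975′; 34 + 9.975/60 = 34.1662500
  S ⇒ negate
  Lon: degrees = first 3 digits = 12, minutes = 18.21928; 12 + 18.21928/60 = 12.3036547
  hemisphere W, so the sign is −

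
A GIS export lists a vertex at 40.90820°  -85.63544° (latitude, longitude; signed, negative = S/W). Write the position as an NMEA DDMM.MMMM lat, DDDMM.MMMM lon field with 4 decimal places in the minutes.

Latitude: fractional part 0.908200 → 54.492000 minutes
Longitude is negative → W; |value| = 85.635440
λ: fractional part 0.635440 → 38.126400 minutes

4054.4920,N / 08538.1264,W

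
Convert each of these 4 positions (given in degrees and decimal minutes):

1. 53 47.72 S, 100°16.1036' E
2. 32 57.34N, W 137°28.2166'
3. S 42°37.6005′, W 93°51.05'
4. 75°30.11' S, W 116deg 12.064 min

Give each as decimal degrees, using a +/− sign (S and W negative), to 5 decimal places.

1. -53.79533, 100.26839
2. 32.95567, -137.47028
3. -42.62668, -93.85083
4. -75.50183, -116.20107

Point 1:
  Latitude: 53 + 47.72/60 = 53.795333
  S ⇒ negate
  Longitude: 16.1036′ = 0.268393°; total 100.268393
  E → positive
Point 2:
  Latitude: 32 + 57.34/60 = 32.955667
  N → positive
  λ: 28.2166′ = 0.470277°; total 137.470277
  hemisphere W, so the sign is −
Point 3:
  Latitude: 42 + 37.6005/60 = 42.626675
  hemisphere S, so the sign is −
  Longitude: 51.05′ = 0.850833°; total 93.850833
  W ⇒ negate
Point 4:
  Latitude: 75 + 30.11/60 = 75.501833
  S ⇒ negate
  Lon: 116 + 12.064/60 = 116.201067
  W ⇒ negate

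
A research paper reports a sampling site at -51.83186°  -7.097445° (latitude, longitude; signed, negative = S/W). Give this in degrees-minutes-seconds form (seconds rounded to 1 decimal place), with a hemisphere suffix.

Latitude is negative → S; |value| = 51.831860
Latitude: 0.831860 × 60 = 49.91160′ → 49′, remainder × 60 = 54.696″
Longitude is negative → W; |value| = 7.097445
λ: 0.097445 × 60 = 5.84670′ → 5′, remainder × 60 = 50.802″

51°49′54.7″ S, 7°05′50.8″ W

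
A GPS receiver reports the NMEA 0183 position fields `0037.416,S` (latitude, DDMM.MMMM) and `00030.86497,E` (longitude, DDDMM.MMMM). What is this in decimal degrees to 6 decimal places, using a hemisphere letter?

φ: split at 2 digits → 00° and 37.416′; 0 + 37.416/60 = 0.6236000
Longitude: degrees = first 3 digits = 0, minutes = 30.86497; 0 + 30.86497/60 = 0.5144162

0.623600° S, 0.514416° E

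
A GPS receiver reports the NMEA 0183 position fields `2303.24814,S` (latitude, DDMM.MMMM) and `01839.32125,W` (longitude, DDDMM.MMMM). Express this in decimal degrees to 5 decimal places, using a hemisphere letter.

Lat: degrees = first 2 digits = 23, minutes = 3.24814; 23 + 3.24814/60 = 23.054136
Lon: split at 3 digits → 018° and 39.32125′; 18 + 39.32125/60 = 18.655354

23.05414° S, 18.65535° W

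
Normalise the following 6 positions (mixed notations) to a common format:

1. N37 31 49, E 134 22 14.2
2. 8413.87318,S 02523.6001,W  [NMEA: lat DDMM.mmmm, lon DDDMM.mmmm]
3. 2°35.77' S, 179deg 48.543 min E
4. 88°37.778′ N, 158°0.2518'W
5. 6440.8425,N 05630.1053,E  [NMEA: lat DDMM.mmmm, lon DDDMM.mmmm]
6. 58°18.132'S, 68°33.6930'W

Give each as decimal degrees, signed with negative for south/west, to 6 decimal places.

1. 37.530278, 134.370611
2. -84.231220, -25.393335
3. -2.596167, 179.809050
4. 88.629633, -158.004197
5. 64.680708, 56.501755
6. -58.302200, -68.561550

Point 1:
  φ: 37 + 31/60 + 49/3600 = 37.5302778
  N ⇒ keep positive
  Lon: 22′ + 14.2″ = 22.23667′; 134 + 22.23667/60 = 134.3706111
  E ⇒ keep positive
Point 2:
  φ: degrees = first 2 digits = 84, minutes = 13.87318; 84 + 13.87318/60 = 84.2312197
  S ⇒ negate
  Longitude: degrees = first 3 digits = 25, minutes = 23.6001; 25 + 23.6001/60 = 25.3933350
  W → negative
Point 3:
  Latitude: 2 + 35.77/60 = 2.5961667
  S → negative
  Longitude: 179 + 48.543/60 = 179.8090500
  E ⇒ keep positive
Point 4:
  Latitude: 37.778′ = 0.629633°; total 88.6296333
  N → positive
  Lon: 0.2518′ = 0.004197°; total 158.0041967
  W → negative
Point 5:
  φ: degrees = first 2 digits = 64, minutes = 40.8425; 64 + 40.8425/60 = 64.6807083
  N ⇒ keep positive
  Longitude: split at 3 digits → 056° and 30.1053′; 56 + 30.1053/60 = 56.5017550
  E ⇒ keep positive
Point 6:
  Lat: 58 + 18.132/60 = 58.3022000
  hemisphere S, so the sign is −
  λ: 33.693′ = 0.561550°; total 68.5615500
  hemisphere W, so the sign is −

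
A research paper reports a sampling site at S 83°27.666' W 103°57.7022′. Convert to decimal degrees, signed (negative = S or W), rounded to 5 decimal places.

φ: 83 + 27.666/60 = 83.461100
hemisphere S, so the sign is −
Longitude: 57.7022′ = 0.961703°; total 103.961703
W → negative

-83.46110, -103.96170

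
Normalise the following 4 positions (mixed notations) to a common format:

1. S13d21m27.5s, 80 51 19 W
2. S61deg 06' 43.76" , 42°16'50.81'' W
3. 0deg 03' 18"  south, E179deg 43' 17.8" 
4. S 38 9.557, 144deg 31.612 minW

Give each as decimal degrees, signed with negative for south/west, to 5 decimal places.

Point 1:
  Latitude: 13 + 21/60 + 27.5/3600 = 13.357639
  hemisphere S, so the sign is −
  Lon: 51′ + 19″ = 51.31667′; 80 + 51.31667/60 = 80.855278
  W ⇒ negate
Point 2:
  Latitude: 61 + 6/60 + 43.76/3600 = 61.112156
  S → negative
  Longitude: 42 + 16/60 + 50.81/3600 = 42.280781
  hemisphere W, so the sign is −
Point 3:
  Latitude: 3′ + 18″ = 3.30000′; 0 + 3.30000/60 = 0.055000
  S → negative
  Longitude: 179° + 43/60 + 17.8/3600 = 179 + 0.716667 + 0.004944 = 179.721611
  E → positive
Point 4:
  Lat: 9.557′ = 0.159283°; total 38.159283
  S → negative
  Lon: 144 + 31.612/60 = 144.526867
  W → negative

1. -13.35764, -80.85528
2. -61.11216, -42.28078
3. -0.05500, 179.72161
4. -38.15928, -144.52687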